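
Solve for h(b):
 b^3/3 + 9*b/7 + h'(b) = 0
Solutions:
 h(b) = C1 - b^4/12 - 9*b^2/14


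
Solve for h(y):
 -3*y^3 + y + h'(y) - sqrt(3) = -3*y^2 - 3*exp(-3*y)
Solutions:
 h(y) = C1 + 3*y^4/4 - y^3 - y^2/2 + sqrt(3)*y + exp(-3*y)


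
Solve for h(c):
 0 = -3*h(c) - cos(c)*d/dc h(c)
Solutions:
 h(c) = C1*(sin(c) - 1)^(3/2)/(sin(c) + 1)^(3/2)


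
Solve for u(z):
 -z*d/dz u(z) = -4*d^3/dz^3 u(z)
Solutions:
 u(z) = C1 + Integral(C2*airyai(2^(1/3)*z/2) + C3*airybi(2^(1/3)*z/2), z)


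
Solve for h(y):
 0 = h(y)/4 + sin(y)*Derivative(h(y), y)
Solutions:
 h(y) = C1*(cos(y) + 1)^(1/8)/(cos(y) - 1)^(1/8)


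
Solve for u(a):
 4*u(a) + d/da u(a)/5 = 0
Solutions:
 u(a) = C1*exp(-20*a)


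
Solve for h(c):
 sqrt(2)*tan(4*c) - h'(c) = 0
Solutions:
 h(c) = C1 - sqrt(2)*log(cos(4*c))/4


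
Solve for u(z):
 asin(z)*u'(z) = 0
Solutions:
 u(z) = C1


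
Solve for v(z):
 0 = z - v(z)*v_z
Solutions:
 v(z) = -sqrt(C1 + z^2)
 v(z) = sqrt(C1 + z^2)


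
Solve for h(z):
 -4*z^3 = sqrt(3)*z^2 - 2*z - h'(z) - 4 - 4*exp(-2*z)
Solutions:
 h(z) = C1 + z^4 + sqrt(3)*z^3/3 - z^2 - 4*z + 2*exp(-2*z)


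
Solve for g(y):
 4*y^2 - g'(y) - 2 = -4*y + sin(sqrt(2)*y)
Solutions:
 g(y) = C1 + 4*y^3/3 + 2*y^2 - 2*y + sqrt(2)*cos(sqrt(2)*y)/2


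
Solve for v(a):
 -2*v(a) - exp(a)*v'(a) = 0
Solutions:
 v(a) = C1*exp(2*exp(-a))


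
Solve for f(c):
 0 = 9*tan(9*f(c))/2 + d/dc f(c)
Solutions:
 f(c) = -asin(C1*exp(-81*c/2))/9 + pi/9
 f(c) = asin(C1*exp(-81*c/2))/9


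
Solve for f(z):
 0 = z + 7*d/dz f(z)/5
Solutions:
 f(z) = C1 - 5*z^2/14


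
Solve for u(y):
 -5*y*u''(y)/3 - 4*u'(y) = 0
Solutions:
 u(y) = C1 + C2/y^(7/5)


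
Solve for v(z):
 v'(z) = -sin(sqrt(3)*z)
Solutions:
 v(z) = C1 + sqrt(3)*cos(sqrt(3)*z)/3


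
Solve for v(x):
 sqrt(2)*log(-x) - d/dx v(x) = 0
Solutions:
 v(x) = C1 + sqrt(2)*x*log(-x) - sqrt(2)*x


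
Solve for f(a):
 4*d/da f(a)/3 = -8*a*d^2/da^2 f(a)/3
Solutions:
 f(a) = C1 + C2*sqrt(a)


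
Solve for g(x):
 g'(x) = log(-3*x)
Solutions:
 g(x) = C1 + x*log(-x) + x*(-1 + log(3))


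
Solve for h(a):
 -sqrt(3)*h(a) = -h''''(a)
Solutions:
 h(a) = C1*exp(-3^(1/8)*a) + C2*exp(3^(1/8)*a) + C3*sin(3^(1/8)*a) + C4*cos(3^(1/8)*a)


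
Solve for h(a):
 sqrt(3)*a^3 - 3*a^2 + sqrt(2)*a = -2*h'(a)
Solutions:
 h(a) = C1 - sqrt(3)*a^4/8 + a^3/2 - sqrt(2)*a^2/4


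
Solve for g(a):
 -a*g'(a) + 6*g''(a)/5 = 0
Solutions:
 g(a) = C1 + C2*erfi(sqrt(15)*a/6)


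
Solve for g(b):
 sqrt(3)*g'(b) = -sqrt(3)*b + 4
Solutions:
 g(b) = C1 - b^2/2 + 4*sqrt(3)*b/3


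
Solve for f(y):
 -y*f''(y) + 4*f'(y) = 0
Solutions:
 f(y) = C1 + C2*y^5


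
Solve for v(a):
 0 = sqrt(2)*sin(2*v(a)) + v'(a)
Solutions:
 v(a) = pi - acos((-C1 - exp(4*sqrt(2)*a))/(C1 - exp(4*sqrt(2)*a)))/2
 v(a) = acos((-C1 - exp(4*sqrt(2)*a))/(C1 - exp(4*sqrt(2)*a)))/2


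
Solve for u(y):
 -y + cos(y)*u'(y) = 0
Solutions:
 u(y) = C1 + Integral(y/cos(y), y)


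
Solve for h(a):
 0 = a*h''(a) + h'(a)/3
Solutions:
 h(a) = C1 + C2*a^(2/3)


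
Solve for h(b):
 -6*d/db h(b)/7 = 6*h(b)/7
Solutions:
 h(b) = C1*exp(-b)


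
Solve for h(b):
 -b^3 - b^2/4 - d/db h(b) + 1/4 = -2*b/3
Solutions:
 h(b) = C1 - b^4/4 - b^3/12 + b^2/3 + b/4


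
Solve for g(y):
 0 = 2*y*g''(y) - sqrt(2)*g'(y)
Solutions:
 g(y) = C1 + C2*y^(sqrt(2)/2 + 1)


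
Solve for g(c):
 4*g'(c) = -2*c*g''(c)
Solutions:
 g(c) = C1 + C2/c


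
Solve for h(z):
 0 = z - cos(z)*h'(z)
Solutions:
 h(z) = C1 + Integral(z/cos(z), z)


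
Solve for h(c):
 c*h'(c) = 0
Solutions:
 h(c) = C1


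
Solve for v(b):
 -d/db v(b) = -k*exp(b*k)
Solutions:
 v(b) = C1 + exp(b*k)


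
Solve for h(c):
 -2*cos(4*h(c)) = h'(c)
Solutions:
 h(c) = -asin((C1 + exp(16*c))/(C1 - exp(16*c)))/4 + pi/4
 h(c) = asin((C1 + exp(16*c))/(C1 - exp(16*c)))/4


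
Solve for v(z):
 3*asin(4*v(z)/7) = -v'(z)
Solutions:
 Integral(1/asin(4*_y/7), (_y, v(z))) = C1 - 3*z


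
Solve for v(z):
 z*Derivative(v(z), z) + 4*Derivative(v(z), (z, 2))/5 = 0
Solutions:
 v(z) = C1 + C2*erf(sqrt(10)*z/4)


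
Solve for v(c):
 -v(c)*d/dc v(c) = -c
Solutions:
 v(c) = -sqrt(C1 + c^2)
 v(c) = sqrt(C1 + c^2)


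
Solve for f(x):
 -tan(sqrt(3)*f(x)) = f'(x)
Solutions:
 f(x) = sqrt(3)*(pi - asin(C1*exp(-sqrt(3)*x)))/3
 f(x) = sqrt(3)*asin(C1*exp(-sqrt(3)*x))/3


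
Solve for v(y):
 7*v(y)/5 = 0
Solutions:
 v(y) = 0


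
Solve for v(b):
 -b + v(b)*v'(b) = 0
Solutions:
 v(b) = -sqrt(C1 + b^2)
 v(b) = sqrt(C1 + b^2)


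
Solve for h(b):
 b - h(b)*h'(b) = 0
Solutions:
 h(b) = -sqrt(C1 + b^2)
 h(b) = sqrt(C1 + b^2)


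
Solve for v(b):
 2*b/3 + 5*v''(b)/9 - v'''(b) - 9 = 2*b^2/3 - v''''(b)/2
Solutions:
 v(b) = C1 + C2*b + b^4/10 + 13*b^3/25 + 2457*b^2/250 + (C3*sin(b/3) + C4*cos(b/3))*exp(b)


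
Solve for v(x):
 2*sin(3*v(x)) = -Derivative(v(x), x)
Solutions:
 v(x) = -acos((-C1 - exp(12*x))/(C1 - exp(12*x)))/3 + 2*pi/3
 v(x) = acos((-C1 - exp(12*x))/(C1 - exp(12*x)))/3


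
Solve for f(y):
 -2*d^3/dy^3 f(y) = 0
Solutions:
 f(y) = C1 + C2*y + C3*y^2


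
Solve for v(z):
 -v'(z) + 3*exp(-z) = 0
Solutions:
 v(z) = C1 - 3*exp(-z)


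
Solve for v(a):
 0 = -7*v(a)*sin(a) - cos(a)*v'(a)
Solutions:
 v(a) = C1*cos(a)^7


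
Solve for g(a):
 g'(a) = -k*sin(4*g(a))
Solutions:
 g(a) = -acos((-C1 - exp(8*a*k))/(C1 - exp(8*a*k)))/4 + pi/2
 g(a) = acos((-C1 - exp(8*a*k))/(C1 - exp(8*a*k)))/4


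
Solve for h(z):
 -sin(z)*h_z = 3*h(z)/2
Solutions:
 h(z) = C1*(cos(z) + 1)^(3/4)/(cos(z) - 1)^(3/4)


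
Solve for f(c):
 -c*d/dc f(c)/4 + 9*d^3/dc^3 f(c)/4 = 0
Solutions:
 f(c) = C1 + Integral(C2*airyai(3^(1/3)*c/3) + C3*airybi(3^(1/3)*c/3), c)


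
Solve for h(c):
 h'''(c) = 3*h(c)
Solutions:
 h(c) = C3*exp(3^(1/3)*c) + (C1*sin(3^(5/6)*c/2) + C2*cos(3^(5/6)*c/2))*exp(-3^(1/3)*c/2)


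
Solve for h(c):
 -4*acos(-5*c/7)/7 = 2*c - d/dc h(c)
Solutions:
 h(c) = C1 + c^2 + 4*c*acos(-5*c/7)/7 + 4*sqrt(49 - 25*c^2)/35


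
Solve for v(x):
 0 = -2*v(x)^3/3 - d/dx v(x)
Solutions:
 v(x) = -sqrt(6)*sqrt(-1/(C1 - 2*x))/2
 v(x) = sqrt(6)*sqrt(-1/(C1 - 2*x))/2


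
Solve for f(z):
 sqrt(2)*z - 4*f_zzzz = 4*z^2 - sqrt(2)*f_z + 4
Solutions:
 f(z) = C1 + C4*exp(sqrt(2)*z/2) + 2*sqrt(2)*z^3/3 - z^2/2 + 2*sqrt(2)*z + (C2*sin(sqrt(6)*z/4) + C3*cos(sqrt(6)*z/4))*exp(-sqrt(2)*z/4)


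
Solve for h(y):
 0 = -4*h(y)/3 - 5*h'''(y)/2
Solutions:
 h(y) = C3*exp(-2*15^(2/3)*y/15) + (C1*sin(3^(1/6)*5^(2/3)*y/5) + C2*cos(3^(1/6)*5^(2/3)*y/5))*exp(15^(2/3)*y/15)


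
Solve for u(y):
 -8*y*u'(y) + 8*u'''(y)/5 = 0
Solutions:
 u(y) = C1 + Integral(C2*airyai(5^(1/3)*y) + C3*airybi(5^(1/3)*y), y)


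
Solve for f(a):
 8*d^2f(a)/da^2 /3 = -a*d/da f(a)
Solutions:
 f(a) = C1 + C2*erf(sqrt(3)*a/4)


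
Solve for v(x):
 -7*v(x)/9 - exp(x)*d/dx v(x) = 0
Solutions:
 v(x) = C1*exp(7*exp(-x)/9)


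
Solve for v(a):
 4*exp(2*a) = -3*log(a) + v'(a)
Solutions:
 v(a) = C1 + 3*a*log(a) - 3*a + 2*exp(2*a)


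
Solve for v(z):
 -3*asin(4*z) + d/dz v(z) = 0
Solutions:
 v(z) = C1 + 3*z*asin(4*z) + 3*sqrt(1 - 16*z^2)/4


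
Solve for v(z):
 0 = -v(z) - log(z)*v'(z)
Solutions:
 v(z) = C1*exp(-li(z))


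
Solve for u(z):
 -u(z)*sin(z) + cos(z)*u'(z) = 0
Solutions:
 u(z) = C1/cos(z)


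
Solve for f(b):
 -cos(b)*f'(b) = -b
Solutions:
 f(b) = C1 + Integral(b/cos(b), b)


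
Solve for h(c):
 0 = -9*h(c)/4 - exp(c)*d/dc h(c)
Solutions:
 h(c) = C1*exp(9*exp(-c)/4)


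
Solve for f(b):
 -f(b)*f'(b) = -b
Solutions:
 f(b) = -sqrt(C1 + b^2)
 f(b) = sqrt(C1 + b^2)


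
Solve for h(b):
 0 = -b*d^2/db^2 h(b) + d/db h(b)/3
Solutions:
 h(b) = C1 + C2*b^(4/3)


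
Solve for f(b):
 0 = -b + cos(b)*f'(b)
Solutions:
 f(b) = C1 + Integral(b/cos(b), b)


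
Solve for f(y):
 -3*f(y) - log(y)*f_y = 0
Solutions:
 f(y) = C1*exp(-3*li(y))


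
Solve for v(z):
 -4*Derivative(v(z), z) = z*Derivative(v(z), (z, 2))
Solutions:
 v(z) = C1 + C2/z^3


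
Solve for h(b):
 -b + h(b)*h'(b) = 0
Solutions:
 h(b) = -sqrt(C1 + b^2)
 h(b) = sqrt(C1 + b^2)


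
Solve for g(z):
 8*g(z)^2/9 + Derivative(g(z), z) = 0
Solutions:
 g(z) = 9/(C1 + 8*z)


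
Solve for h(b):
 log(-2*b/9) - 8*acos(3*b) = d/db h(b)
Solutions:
 h(b) = C1 + b*log(-b) - 8*b*acos(3*b) - 2*b*log(3) - b + b*log(2) + 8*sqrt(1 - 9*b^2)/3


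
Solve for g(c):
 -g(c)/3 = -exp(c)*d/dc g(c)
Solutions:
 g(c) = C1*exp(-exp(-c)/3)


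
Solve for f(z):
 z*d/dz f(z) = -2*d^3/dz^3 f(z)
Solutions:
 f(z) = C1 + Integral(C2*airyai(-2^(2/3)*z/2) + C3*airybi(-2^(2/3)*z/2), z)


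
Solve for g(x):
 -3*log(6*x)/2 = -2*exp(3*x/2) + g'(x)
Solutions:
 g(x) = C1 - 3*x*log(x)/2 + 3*x*(1 - log(6))/2 + 4*exp(3*x/2)/3


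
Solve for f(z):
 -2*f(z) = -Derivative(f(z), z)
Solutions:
 f(z) = C1*exp(2*z)


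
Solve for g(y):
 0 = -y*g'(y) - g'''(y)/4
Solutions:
 g(y) = C1 + Integral(C2*airyai(-2^(2/3)*y) + C3*airybi(-2^(2/3)*y), y)


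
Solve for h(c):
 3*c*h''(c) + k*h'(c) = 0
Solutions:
 h(c) = C1 + c^(1 - re(k)/3)*(C2*sin(log(c)*Abs(im(k))/3) + C3*cos(log(c)*im(k)/3))


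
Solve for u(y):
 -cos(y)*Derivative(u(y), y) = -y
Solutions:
 u(y) = C1 + Integral(y/cos(y), y)


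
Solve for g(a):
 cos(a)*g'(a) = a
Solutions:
 g(a) = C1 + Integral(a/cos(a), a)


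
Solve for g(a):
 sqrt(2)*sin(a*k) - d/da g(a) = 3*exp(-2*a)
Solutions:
 g(a) = C1 + 3*exp(-2*a)/2 - sqrt(2)*cos(a*k)/k


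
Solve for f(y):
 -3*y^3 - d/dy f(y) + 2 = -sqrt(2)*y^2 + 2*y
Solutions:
 f(y) = C1 - 3*y^4/4 + sqrt(2)*y^3/3 - y^2 + 2*y


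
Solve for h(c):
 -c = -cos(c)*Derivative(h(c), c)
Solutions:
 h(c) = C1 + Integral(c/cos(c), c)


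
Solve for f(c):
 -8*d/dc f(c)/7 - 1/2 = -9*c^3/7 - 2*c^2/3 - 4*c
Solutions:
 f(c) = C1 + 9*c^4/32 + 7*c^3/36 + 7*c^2/4 - 7*c/16


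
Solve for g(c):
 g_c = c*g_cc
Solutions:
 g(c) = C1 + C2*c^2


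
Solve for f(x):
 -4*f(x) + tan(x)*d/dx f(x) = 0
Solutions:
 f(x) = C1*sin(x)^4


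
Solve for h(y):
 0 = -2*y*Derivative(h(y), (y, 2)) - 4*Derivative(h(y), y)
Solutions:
 h(y) = C1 + C2/y


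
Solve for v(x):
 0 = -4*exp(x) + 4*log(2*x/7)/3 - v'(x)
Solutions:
 v(x) = C1 + 4*x*log(x)/3 + 4*x*(-log(7) - 1 + log(2))/3 - 4*exp(x)


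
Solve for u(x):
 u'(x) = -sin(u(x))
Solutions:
 u(x) = -acos((-C1 - exp(2*x))/(C1 - exp(2*x))) + 2*pi
 u(x) = acos((-C1 - exp(2*x))/(C1 - exp(2*x)))


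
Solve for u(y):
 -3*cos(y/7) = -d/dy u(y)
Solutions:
 u(y) = C1 + 21*sin(y/7)


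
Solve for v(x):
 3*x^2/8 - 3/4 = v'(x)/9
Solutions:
 v(x) = C1 + 9*x^3/8 - 27*x/4


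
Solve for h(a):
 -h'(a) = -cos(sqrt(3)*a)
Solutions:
 h(a) = C1 + sqrt(3)*sin(sqrt(3)*a)/3


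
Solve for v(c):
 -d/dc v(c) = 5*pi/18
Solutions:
 v(c) = C1 - 5*pi*c/18


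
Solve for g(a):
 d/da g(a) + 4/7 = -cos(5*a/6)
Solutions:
 g(a) = C1 - 4*a/7 - 6*sin(5*a/6)/5


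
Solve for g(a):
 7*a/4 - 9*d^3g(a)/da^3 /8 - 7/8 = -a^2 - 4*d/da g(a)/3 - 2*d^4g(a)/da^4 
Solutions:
 g(a) = C1 + C2*exp(a*(27*3^(1/3)/(64*sqrt(3934) + 4015)^(1/3) + 18 + 3^(2/3)*(64*sqrt(3934) + 4015)^(1/3))/96)*sin(3^(1/6)*a*(-(64*sqrt(3934) + 4015)^(1/3) + 9*3^(2/3)/(64*sqrt(3934) + 4015)^(1/3))/32) + C3*exp(a*(27*3^(1/3)/(64*sqrt(3934) + 4015)^(1/3) + 18 + 3^(2/3)*(64*sqrt(3934) + 4015)^(1/3))/96)*cos(3^(1/6)*a*(-(64*sqrt(3934) + 4015)^(1/3) + 9*3^(2/3)/(64*sqrt(3934) + 4015)^(1/3))/32) + C4*exp(a*(-3^(2/3)*(64*sqrt(3934) + 4015)^(1/3) - 27*3^(1/3)/(64*sqrt(3934) + 4015)^(1/3) + 9)/48) - a^3/4 - 21*a^2/32 - 39*a/64


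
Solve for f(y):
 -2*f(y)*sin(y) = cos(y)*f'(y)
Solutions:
 f(y) = C1*cos(y)^2


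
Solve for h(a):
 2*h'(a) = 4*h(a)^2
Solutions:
 h(a) = -1/(C1 + 2*a)


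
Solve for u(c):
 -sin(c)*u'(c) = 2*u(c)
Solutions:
 u(c) = C1*(cos(c) + 1)/(cos(c) - 1)


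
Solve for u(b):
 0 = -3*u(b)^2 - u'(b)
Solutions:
 u(b) = 1/(C1 + 3*b)


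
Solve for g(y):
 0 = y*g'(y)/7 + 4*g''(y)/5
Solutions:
 g(y) = C1 + C2*erf(sqrt(70)*y/28)


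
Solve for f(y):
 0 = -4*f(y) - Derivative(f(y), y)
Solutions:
 f(y) = C1*exp(-4*y)


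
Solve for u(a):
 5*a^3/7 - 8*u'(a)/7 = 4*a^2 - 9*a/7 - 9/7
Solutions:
 u(a) = C1 + 5*a^4/32 - 7*a^3/6 + 9*a^2/16 + 9*a/8


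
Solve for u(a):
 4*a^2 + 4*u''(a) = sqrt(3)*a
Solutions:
 u(a) = C1 + C2*a - a^4/12 + sqrt(3)*a^3/24


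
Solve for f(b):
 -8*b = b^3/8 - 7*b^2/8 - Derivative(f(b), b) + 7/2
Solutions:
 f(b) = C1 + b^4/32 - 7*b^3/24 + 4*b^2 + 7*b/2


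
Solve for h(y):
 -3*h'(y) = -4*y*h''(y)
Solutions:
 h(y) = C1 + C2*y^(7/4)


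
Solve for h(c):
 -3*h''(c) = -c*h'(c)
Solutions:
 h(c) = C1 + C2*erfi(sqrt(6)*c/6)


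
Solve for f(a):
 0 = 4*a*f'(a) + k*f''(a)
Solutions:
 f(a) = C1 + C2*sqrt(k)*erf(sqrt(2)*a*sqrt(1/k))


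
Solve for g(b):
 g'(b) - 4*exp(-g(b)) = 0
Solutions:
 g(b) = log(C1 + 4*b)


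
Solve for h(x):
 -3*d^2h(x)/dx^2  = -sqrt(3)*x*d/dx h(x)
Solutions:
 h(x) = C1 + C2*erfi(sqrt(2)*3^(3/4)*x/6)


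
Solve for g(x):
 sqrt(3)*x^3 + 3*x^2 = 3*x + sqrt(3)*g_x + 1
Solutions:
 g(x) = C1 + x^4/4 + sqrt(3)*x^3/3 - sqrt(3)*x^2/2 - sqrt(3)*x/3


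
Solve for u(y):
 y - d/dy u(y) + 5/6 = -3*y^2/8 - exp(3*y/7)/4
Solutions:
 u(y) = C1 + y^3/8 + y^2/2 + 5*y/6 + 7*exp(3*y/7)/12


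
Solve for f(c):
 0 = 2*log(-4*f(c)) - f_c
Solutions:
 -Integral(1/(log(-_y) + 2*log(2)), (_y, f(c)))/2 = C1 - c


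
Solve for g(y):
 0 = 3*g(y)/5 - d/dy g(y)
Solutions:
 g(y) = C1*exp(3*y/5)


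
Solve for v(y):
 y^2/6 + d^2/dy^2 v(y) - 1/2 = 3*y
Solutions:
 v(y) = C1 + C2*y - y^4/72 + y^3/2 + y^2/4


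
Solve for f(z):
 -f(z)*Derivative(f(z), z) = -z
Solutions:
 f(z) = -sqrt(C1 + z^2)
 f(z) = sqrt(C1 + z^2)


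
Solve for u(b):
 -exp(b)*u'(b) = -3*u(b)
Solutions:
 u(b) = C1*exp(-3*exp(-b))


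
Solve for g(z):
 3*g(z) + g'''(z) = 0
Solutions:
 g(z) = C3*exp(-3^(1/3)*z) + (C1*sin(3^(5/6)*z/2) + C2*cos(3^(5/6)*z/2))*exp(3^(1/3)*z/2)


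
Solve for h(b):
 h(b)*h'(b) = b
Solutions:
 h(b) = -sqrt(C1 + b^2)
 h(b) = sqrt(C1 + b^2)


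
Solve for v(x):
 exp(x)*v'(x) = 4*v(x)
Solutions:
 v(x) = C1*exp(-4*exp(-x))


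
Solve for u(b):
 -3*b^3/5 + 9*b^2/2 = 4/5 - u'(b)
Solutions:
 u(b) = C1 + 3*b^4/20 - 3*b^3/2 + 4*b/5


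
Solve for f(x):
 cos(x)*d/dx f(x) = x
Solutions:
 f(x) = C1 + Integral(x/cos(x), x)


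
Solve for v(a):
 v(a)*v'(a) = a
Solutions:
 v(a) = -sqrt(C1 + a^2)
 v(a) = sqrt(C1 + a^2)


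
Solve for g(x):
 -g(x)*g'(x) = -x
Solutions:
 g(x) = -sqrt(C1 + x^2)
 g(x) = sqrt(C1 + x^2)


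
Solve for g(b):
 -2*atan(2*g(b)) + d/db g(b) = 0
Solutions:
 Integral(1/atan(2*_y), (_y, g(b))) = C1 + 2*b


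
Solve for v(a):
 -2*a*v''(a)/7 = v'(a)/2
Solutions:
 v(a) = C1 + C2/a^(3/4)


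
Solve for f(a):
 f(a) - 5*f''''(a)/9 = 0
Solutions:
 f(a) = C1*exp(-sqrt(3)*5^(3/4)*a/5) + C2*exp(sqrt(3)*5^(3/4)*a/5) + C3*sin(sqrt(3)*5^(3/4)*a/5) + C4*cos(sqrt(3)*5^(3/4)*a/5)


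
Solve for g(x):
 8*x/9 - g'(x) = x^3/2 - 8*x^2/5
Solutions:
 g(x) = C1 - x^4/8 + 8*x^3/15 + 4*x^2/9


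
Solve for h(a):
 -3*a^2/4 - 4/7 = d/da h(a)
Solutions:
 h(a) = C1 - a^3/4 - 4*a/7


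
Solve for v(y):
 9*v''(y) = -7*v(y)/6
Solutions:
 v(y) = C1*sin(sqrt(42)*y/18) + C2*cos(sqrt(42)*y/18)


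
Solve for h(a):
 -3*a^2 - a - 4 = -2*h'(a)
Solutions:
 h(a) = C1 + a^3/2 + a^2/4 + 2*a


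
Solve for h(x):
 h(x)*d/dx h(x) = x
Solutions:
 h(x) = -sqrt(C1 + x^2)
 h(x) = sqrt(C1 + x^2)


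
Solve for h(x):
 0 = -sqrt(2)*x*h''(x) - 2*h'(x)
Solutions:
 h(x) = C1 + C2*x^(1 - sqrt(2))


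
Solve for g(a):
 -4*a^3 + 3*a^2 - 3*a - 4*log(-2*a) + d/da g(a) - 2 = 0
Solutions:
 g(a) = C1 + a^4 - a^3 + 3*a^2/2 + 4*a*log(-a) + 2*a*(-1 + 2*log(2))


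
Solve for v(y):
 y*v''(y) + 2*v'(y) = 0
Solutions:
 v(y) = C1 + C2/y


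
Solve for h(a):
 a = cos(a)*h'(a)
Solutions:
 h(a) = C1 + Integral(a/cos(a), a)


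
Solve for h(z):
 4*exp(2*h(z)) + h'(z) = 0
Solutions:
 h(z) = log(-sqrt(-1/(C1 - 4*z))) - log(2)/2
 h(z) = log(-1/(C1 - 4*z))/2 - log(2)/2


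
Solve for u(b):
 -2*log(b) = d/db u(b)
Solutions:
 u(b) = C1 - 2*b*log(b) + 2*b


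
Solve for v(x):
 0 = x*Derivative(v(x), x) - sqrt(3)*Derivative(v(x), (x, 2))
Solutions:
 v(x) = C1 + C2*erfi(sqrt(2)*3^(3/4)*x/6)


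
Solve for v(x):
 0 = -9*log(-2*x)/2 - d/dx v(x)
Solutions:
 v(x) = C1 - 9*x*log(-x)/2 + 9*x*(1 - log(2))/2


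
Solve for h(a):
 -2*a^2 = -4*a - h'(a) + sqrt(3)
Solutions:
 h(a) = C1 + 2*a^3/3 - 2*a^2 + sqrt(3)*a


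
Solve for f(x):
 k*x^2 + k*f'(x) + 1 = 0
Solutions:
 f(x) = C1 - x^3/3 - x/k


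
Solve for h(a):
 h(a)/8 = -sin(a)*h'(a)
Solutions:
 h(a) = C1*(cos(a) + 1)^(1/16)/(cos(a) - 1)^(1/16)


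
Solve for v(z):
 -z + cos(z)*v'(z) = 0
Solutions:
 v(z) = C1 + Integral(z/cos(z), z)


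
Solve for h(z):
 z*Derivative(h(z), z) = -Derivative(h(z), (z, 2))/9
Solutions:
 h(z) = C1 + C2*erf(3*sqrt(2)*z/2)


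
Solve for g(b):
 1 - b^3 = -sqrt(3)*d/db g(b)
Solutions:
 g(b) = C1 + sqrt(3)*b^4/12 - sqrt(3)*b/3


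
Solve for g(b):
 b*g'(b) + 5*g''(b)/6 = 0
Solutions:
 g(b) = C1 + C2*erf(sqrt(15)*b/5)


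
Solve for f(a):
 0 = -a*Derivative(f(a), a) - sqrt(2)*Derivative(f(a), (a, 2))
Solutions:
 f(a) = C1 + C2*erf(2^(1/4)*a/2)


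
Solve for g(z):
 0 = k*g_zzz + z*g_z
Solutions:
 g(z) = C1 + Integral(C2*airyai(z*(-1/k)^(1/3)) + C3*airybi(z*(-1/k)^(1/3)), z)


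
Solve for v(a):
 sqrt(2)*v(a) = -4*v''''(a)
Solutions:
 v(a) = (C1*sin(2^(1/8)*a/2) + C2*cos(2^(1/8)*a/2))*exp(-2^(1/8)*a/2) + (C3*sin(2^(1/8)*a/2) + C4*cos(2^(1/8)*a/2))*exp(2^(1/8)*a/2)


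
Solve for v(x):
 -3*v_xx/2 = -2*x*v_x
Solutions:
 v(x) = C1 + C2*erfi(sqrt(6)*x/3)


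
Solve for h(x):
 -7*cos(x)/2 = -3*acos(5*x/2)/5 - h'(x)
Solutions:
 h(x) = C1 - 3*x*acos(5*x/2)/5 + 3*sqrt(4 - 25*x^2)/25 + 7*sin(x)/2


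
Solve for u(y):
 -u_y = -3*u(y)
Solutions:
 u(y) = C1*exp(3*y)


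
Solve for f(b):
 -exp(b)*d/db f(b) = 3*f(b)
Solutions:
 f(b) = C1*exp(3*exp(-b))


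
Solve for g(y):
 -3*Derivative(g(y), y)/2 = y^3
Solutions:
 g(y) = C1 - y^4/6


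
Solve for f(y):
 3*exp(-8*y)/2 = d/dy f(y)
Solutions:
 f(y) = C1 - 3*exp(-8*y)/16


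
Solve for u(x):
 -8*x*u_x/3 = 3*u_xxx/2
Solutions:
 u(x) = C1 + Integral(C2*airyai(-2*6^(1/3)*x/3) + C3*airybi(-2*6^(1/3)*x/3), x)


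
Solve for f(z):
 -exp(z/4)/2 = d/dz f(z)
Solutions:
 f(z) = C1 - 2*exp(z/4)


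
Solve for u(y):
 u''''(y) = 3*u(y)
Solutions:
 u(y) = C1*exp(-3^(1/4)*y) + C2*exp(3^(1/4)*y) + C3*sin(3^(1/4)*y) + C4*cos(3^(1/4)*y)


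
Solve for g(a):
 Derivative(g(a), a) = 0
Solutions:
 g(a) = C1


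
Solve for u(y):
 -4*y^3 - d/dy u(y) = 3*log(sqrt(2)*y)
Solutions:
 u(y) = C1 - y^4 - 3*y*log(y) - 3*y*log(2)/2 + 3*y


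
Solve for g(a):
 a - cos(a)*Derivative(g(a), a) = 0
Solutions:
 g(a) = C1 + Integral(a/cos(a), a)


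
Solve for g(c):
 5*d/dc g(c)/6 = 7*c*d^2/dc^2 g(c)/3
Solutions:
 g(c) = C1 + C2*c^(19/14)


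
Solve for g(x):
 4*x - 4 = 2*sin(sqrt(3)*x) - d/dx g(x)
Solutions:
 g(x) = C1 - 2*x^2 + 4*x - 2*sqrt(3)*cos(sqrt(3)*x)/3


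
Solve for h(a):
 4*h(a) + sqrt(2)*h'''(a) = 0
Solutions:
 h(a) = C3*exp(-sqrt(2)*a) + (C1*sin(sqrt(6)*a/2) + C2*cos(sqrt(6)*a/2))*exp(sqrt(2)*a/2)


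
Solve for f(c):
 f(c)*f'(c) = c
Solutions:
 f(c) = -sqrt(C1 + c^2)
 f(c) = sqrt(C1 + c^2)


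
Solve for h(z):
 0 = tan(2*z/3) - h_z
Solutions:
 h(z) = C1 - 3*log(cos(2*z/3))/2


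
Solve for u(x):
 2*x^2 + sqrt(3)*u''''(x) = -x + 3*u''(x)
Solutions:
 u(x) = C1 + C2*x + C3*exp(-3^(1/4)*x) + C4*exp(3^(1/4)*x) + x^4/18 + x^3/18 + 2*sqrt(3)*x^2/9


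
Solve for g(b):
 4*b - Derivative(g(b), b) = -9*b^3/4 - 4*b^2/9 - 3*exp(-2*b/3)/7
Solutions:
 g(b) = C1 + 9*b^4/16 + 4*b^3/27 + 2*b^2 - 9*exp(-2*b/3)/14


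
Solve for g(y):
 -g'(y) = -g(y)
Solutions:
 g(y) = C1*exp(y)


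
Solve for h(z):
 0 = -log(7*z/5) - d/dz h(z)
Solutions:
 h(z) = C1 - z*log(z) + z*log(5/7) + z


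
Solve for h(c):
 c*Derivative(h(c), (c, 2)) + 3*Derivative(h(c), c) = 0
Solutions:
 h(c) = C1 + C2/c^2


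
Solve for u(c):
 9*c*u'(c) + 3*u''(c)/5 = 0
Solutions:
 u(c) = C1 + C2*erf(sqrt(30)*c/2)


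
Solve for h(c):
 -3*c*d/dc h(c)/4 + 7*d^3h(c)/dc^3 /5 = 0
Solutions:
 h(c) = C1 + Integral(C2*airyai(1470^(1/3)*c/14) + C3*airybi(1470^(1/3)*c/14), c)


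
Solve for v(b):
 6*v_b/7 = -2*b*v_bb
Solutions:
 v(b) = C1 + C2*b^(4/7)


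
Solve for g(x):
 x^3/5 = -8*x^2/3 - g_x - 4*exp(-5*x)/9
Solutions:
 g(x) = C1 - x^4/20 - 8*x^3/9 + 4*exp(-5*x)/45


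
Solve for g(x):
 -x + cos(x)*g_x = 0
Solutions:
 g(x) = C1 + Integral(x/cos(x), x)


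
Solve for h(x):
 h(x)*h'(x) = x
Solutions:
 h(x) = -sqrt(C1 + x^2)
 h(x) = sqrt(C1 + x^2)


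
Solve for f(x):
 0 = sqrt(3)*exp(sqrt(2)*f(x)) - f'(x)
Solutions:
 f(x) = sqrt(2)*(2*log(-1/(C1 + sqrt(3)*x)) - log(2))/4


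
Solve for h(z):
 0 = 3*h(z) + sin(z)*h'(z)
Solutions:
 h(z) = C1*(cos(z) + 1)^(3/2)/(cos(z) - 1)^(3/2)


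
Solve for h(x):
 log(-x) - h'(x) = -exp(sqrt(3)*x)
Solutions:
 h(x) = C1 + x*log(-x) - x + sqrt(3)*exp(sqrt(3)*x)/3


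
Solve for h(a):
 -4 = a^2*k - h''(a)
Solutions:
 h(a) = C1 + C2*a + a^4*k/12 + 2*a^2


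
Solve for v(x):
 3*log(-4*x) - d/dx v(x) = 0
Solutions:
 v(x) = C1 + 3*x*log(-x) + 3*x*(-1 + 2*log(2))


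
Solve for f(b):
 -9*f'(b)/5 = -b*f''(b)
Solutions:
 f(b) = C1 + C2*b^(14/5)


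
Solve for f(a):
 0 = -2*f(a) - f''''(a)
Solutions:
 f(a) = (C1*sin(2^(3/4)*a/2) + C2*cos(2^(3/4)*a/2))*exp(-2^(3/4)*a/2) + (C3*sin(2^(3/4)*a/2) + C4*cos(2^(3/4)*a/2))*exp(2^(3/4)*a/2)


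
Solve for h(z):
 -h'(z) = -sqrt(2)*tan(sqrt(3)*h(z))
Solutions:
 h(z) = sqrt(3)*(pi - asin(C1*exp(sqrt(6)*z)))/3
 h(z) = sqrt(3)*asin(C1*exp(sqrt(6)*z))/3


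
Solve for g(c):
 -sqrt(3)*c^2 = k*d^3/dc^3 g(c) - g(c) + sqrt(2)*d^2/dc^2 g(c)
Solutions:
 g(c) = C1*exp(-c*((sqrt(((-27 + 4*sqrt(2)/k^2)^2 - 32/k^4)/k^2)/2 - 27/(2*k) + 2*sqrt(2)/k^3)^(1/3) + sqrt(2)/k + 2/(k^2*(sqrt(((-27 + 4*sqrt(2)/k^2)^2 - 32/k^4)/k^2)/2 - 27/(2*k) + 2*sqrt(2)/k^3)^(1/3)))/3) + C2*exp(c*((sqrt(((-27 + 4*sqrt(2)/k^2)^2 - 32/k^4)/k^2)/2 - 27/(2*k) + 2*sqrt(2)/k^3)^(1/3) - sqrt(3)*I*(sqrt(((-27 + 4*sqrt(2)/k^2)^2 - 32/k^4)/k^2)/2 - 27/(2*k) + 2*sqrt(2)/k^3)^(1/3) - 2*sqrt(2)/k - 8/(k^2*(-1 + sqrt(3)*I)*(sqrt(((-27 + 4*sqrt(2)/k^2)^2 - 32/k^4)/k^2)/2 - 27/(2*k) + 2*sqrt(2)/k^3)^(1/3)))/6) + C3*exp(c*((sqrt(((-27 + 4*sqrt(2)/k^2)^2 - 32/k^4)/k^2)/2 - 27/(2*k) + 2*sqrt(2)/k^3)^(1/3) + sqrt(3)*I*(sqrt(((-27 + 4*sqrt(2)/k^2)^2 - 32/k^4)/k^2)/2 - 27/(2*k) + 2*sqrt(2)/k^3)^(1/3) - 2*sqrt(2)/k + 8/(k^2*(1 + sqrt(3)*I)*(sqrt(((-27 + 4*sqrt(2)/k^2)^2 - 32/k^4)/k^2)/2 - 27/(2*k) + 2*sqrt(2)/k^3)^(1/3)))/6) + sqrt(3)*c^2 + 2*sqrt(6)


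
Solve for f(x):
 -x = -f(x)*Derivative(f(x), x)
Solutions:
 f(x) = -sqrt(C1 + x^2)
 f(x) = sqrt(C1 + x^2)


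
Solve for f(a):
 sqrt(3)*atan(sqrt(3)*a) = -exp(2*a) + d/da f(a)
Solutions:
 f(a) = C1 + sqrt(3)*(a*atan(sqrt(3)*a) - sqrt(3)*log(3*a^2 + 1)/6) + exp(2*a)/2


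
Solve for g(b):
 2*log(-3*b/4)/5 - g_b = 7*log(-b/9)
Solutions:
 g(b) = C1 - 33*b*log(-b)/5 + b*(-4*log(2) + 33 + 72*log(3))/5


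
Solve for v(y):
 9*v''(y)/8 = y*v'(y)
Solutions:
 v(y) = C1 + C2*erfi(2*y/3)


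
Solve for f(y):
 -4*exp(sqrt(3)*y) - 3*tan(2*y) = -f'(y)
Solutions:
 f(y) = C1 + 4*sqrt(3)*exp(sqrt(3)*y)/3 - 3*log(cos(2*y))/2


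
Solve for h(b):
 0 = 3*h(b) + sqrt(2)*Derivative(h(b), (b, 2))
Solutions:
 h(b) = C1*sin(2^(3/4)*sqrt(3)*b/2) + C2*cos(2^(3/4)*sqrt(3)*b/2)


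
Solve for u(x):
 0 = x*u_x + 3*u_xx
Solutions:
 u(x) = C1 + C2*erf(sqrt(6)*x/6)


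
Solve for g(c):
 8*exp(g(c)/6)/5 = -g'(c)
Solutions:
 g(c) = 6*log(1/(C1 + 8*c)) + 6*log(30)


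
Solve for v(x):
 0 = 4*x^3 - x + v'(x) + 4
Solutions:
 v(x) = C1 - x^4 + x^2/2 - 4*x


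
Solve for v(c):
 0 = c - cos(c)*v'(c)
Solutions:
 v(c) = C1 + Integral(c/cos(c), c)


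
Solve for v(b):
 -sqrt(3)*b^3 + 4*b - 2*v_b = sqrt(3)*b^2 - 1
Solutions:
 v(b) = C1 - sqrt(3)*b^4/8 - sqrt(3)*b^3/6 + b^2 + b/2


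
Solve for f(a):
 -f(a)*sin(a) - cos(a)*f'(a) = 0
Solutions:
 f(a) = C1*cos(a)


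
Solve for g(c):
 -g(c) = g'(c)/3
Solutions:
 g(c) = C1*exp(-3*c)


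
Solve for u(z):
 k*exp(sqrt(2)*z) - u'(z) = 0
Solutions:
 u(z) = C1 + sqrt(2)*k*exp(sqrt(2)*z)/2


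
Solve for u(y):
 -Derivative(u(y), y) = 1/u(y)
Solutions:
 u(y) = -sqrt(C1 - 2*y)
 u(y) = sqrt(C1 - 2*y)


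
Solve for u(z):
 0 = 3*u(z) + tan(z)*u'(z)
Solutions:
 u(z) = C1/sin(z)^3


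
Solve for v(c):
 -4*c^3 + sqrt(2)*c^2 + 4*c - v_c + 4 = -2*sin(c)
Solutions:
 v(c) = C1 - c^4 + sqrt(2)*c^3/3 + 2*c^2 + 4*c - 2*cos(c)


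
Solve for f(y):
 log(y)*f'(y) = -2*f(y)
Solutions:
 f(y) = C1*exp(-2*li(y))


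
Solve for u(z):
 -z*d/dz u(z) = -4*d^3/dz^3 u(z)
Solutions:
 u(z) = C1 + Integral(C2*airyai(2^(1/3)*z/2) + C3*airybi(2^(1/3)*z/2), z)


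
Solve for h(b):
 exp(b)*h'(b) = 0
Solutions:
 h(b) = C1


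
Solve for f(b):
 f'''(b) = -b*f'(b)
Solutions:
 f(b) = C1 + Integral(C2*airyai(-b) + C3*airybi(-b), b)


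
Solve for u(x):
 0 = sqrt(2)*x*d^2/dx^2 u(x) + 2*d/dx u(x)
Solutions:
 u(x) = C1 + C2*x^(1 - sqrt(2))


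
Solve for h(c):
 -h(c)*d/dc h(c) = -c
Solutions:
 h(c) = -sqrt(C1 + c^2)
 h(c) = sqrt(C1 + c^2)


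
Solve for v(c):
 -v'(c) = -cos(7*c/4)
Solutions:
 v(c) = C1 + 4*sin(7*c/4)/7


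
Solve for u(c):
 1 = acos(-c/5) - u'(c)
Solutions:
 u(c) = C1 + c*acos(-c/5) - c + sqrt(25 - c^2)


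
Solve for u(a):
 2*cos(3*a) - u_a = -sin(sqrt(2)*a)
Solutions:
 u(a) = C1 + 2*sin(3*a)/3 - sqrt(2)*cos(sqrt(2)*a)/2


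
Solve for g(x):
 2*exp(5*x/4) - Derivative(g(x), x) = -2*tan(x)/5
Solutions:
 g(x) = C1 + 8*exp(5*x/4)/5 - 2*log(cos(x))/5


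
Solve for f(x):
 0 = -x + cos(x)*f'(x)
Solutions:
 f(x) = C1 + Integral(x/cos(x), x)


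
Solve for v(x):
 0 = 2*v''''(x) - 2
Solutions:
 v(x) = C1 + C2*x + C3*x^2 + C4*x^3 + x^4/24


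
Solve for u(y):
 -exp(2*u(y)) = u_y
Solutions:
 u(y) = log(-sqrt(-1/(C1 - y))) - log(2)/2
 u(y) = log(-1/(C1 - y))/2 - log(2)/2


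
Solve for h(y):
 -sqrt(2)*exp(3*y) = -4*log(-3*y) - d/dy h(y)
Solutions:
 h(y) = C1 - 4*y*log(-y) + 4*y*(1 - log(3)) + sqrt(2)*exp(3*y)/3


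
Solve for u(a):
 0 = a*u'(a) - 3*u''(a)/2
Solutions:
 u(a) = C1 + C2*erfi(sqrt(3)*a/3)


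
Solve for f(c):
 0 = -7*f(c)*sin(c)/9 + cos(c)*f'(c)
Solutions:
 f(c) = C1/cos(c)^(7/9)


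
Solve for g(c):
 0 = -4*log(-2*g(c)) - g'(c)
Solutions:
 Integral(1/(log(-_y) + log(2)), (_y, g(c)))/4 = C1 - c


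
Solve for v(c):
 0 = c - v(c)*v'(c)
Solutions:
 v(c) = -sqrt(C1 + c^2)
 v(c) = sqrt(C1 + c^2)


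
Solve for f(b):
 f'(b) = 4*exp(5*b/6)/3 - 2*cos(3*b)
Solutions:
 f(b) = C1 + 8*exp(5*b/6)/5 - 2*sin(3*b)/3


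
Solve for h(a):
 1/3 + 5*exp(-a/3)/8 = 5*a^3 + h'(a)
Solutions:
 h(a) = C1 - 5*a^4/4 + a/3 - 15*exp(-a/3)/8


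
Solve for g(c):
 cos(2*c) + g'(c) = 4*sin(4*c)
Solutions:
 g(c) = C1 - sin(2*c)/2 - cos(4*c)


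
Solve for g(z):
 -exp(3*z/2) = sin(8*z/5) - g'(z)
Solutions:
 g(z) = C1 + 2*exp(3*z/2)/3 - 5*cos(8*z/5)/8


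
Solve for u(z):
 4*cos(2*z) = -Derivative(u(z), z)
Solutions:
 u(z) = C1 - 2*sin(2*z)


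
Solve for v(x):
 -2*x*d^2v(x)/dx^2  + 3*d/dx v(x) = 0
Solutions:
 v(x) = C1 + C2*x^(5/2)


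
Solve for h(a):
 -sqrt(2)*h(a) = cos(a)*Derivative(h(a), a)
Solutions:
 h(a) = C1*(sin(a) - 1)^(sqrt(2)/2)/(sin(a) + 1)^(sqrt(2)/2)


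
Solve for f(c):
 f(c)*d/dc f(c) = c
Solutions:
 f(c) = -sqrt(C1 + c^2)
 f(c) = sqrt(C1 + c^2)


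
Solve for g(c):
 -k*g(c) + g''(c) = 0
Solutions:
 g(c) = C1*exp(-c*sqrt(k)) + C2*exp(c*sqrt(k))


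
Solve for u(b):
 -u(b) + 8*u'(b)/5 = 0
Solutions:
 u(b) = C1*exp(5*b/8)


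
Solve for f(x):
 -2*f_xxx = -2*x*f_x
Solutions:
 f(x) = C1 + Integral(C2*airyai(x) + C3*airybi(x), x)


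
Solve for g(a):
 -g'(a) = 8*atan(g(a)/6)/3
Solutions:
 Integral(1/atan(_y/6), (_y, g(a))) = C1 - 8*a/3


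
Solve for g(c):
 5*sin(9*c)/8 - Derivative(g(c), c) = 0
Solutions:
 g(c) = C1 - 5*cos(9*c)/72


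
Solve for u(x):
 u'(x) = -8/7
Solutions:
 u(x) = C1 - 8*x/7


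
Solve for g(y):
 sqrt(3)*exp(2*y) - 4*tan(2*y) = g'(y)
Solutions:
 g(y) = C1 + sqrt(3)*exp(2*y)/2 + 2*log(cos(2*y))


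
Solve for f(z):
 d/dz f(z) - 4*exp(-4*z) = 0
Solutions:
 f(z) = C1 - exp(-4*z)


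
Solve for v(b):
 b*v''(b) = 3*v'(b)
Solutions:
 v(b) = C1 + C2*b^4


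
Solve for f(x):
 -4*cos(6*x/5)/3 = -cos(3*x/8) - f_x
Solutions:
 f(x) = C1 - 8*sin(3*x/8)/3 + 10*sin(6*x/5)/9


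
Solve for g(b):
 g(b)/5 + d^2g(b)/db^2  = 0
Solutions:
 g(b) = C1*sin(sqrt(5)*b/5) + C2*cos(sqrt(5)*b/5)


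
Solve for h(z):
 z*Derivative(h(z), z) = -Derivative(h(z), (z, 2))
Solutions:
 h(z) = C1 + C2*erf(sqrt(2)*z/2)


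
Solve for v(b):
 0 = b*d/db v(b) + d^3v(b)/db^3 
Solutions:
 v(b) = C1 + Integral(C2*airyai(-b) + C3*airybi(-b), b)


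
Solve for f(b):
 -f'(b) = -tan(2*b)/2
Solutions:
 f(b) = C1 - log(cos(2*b))/4


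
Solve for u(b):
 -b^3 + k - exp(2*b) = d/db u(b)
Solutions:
 u(b) = C1 - b^4/4 + b*k - exp(2*b)/2


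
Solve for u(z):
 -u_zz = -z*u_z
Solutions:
 u(z) = C1 + C2*erfi(sqrt(2)*z/2)


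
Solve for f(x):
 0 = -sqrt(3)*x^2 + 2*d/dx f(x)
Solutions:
 f(x) = C1 + sqrt(3)*x^3/6


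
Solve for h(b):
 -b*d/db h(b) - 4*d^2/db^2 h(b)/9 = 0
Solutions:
 h(b) = C1 + C2*erf(3*sqrt(2)*b/4)


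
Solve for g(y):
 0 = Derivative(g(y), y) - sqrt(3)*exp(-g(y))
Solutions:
 g(y) = log(C1 + sqrt(3)*y)


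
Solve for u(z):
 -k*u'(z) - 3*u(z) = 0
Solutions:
 u(z) = C1*exp(-3*z/k)


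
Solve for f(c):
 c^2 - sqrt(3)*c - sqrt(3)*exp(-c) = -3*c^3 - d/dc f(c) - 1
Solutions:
 f(c) = C1 - 3*c^4/4 - c^3/3 + sqrt(3)*c^2/2 - c - sqrt(3)*exp(-c)


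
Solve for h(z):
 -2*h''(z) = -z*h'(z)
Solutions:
 h(z) = C1 + C2*erfi(z/2)


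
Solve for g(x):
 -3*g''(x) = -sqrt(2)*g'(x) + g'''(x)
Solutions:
 g(x) = C1 + C2*exp(x*(-3 + sqrt(4*sqrt(2) + 9))/2) + C3*exp(-x*(3 + sqrt(4*sqrt(2) + 9))/2)


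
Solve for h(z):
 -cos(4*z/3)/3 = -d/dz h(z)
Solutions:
 h(z) = C1 + sin(4*z/3)/4


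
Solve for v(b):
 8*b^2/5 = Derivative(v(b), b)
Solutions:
 v(b) = C1 + 8*b^3/15


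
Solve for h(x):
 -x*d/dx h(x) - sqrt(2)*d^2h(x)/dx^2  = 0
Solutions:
 h(x) = C1 + C2*erf(2^(1/4)*x/2)


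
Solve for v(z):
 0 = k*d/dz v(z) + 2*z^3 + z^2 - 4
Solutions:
 v(z) = C1 - z^4/(2*k) - z^3/(3*k) + 4*z/k


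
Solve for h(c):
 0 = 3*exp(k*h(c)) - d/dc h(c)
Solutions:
 h(c) = Piecewise((log(-1/(C1*k + 3*c*k))/k, Ne(k, 0)), (nan, True))
 h(c) = Piecewise((C1 + 3*c, Eq(k, 0)), (nan, True))


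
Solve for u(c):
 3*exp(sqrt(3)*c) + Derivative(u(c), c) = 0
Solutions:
 u(c) = C1 - sqrt(3)*exp(sqrt(3)*c)


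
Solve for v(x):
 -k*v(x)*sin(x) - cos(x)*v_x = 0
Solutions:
 v(x) = C1*exp(k*log(cos(x)))


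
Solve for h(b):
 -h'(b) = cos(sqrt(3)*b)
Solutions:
 h(b) = C1 - sqrt(3)*sin(sqrt(3)*b)/3


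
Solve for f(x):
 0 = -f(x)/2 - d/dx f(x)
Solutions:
 f(x) = C1*exp(-x/2)


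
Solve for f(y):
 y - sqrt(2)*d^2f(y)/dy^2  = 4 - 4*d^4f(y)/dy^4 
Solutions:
 f(y) = C1 + C2*y + C3*exp(-2^(1/4)*y/2) + C4*exp(2^(1/4)*y/2) + sqrt(2)*y^3/12 - sqrt(2)*y^2


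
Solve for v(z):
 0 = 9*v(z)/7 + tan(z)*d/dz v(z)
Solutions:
 v(z) = C1/sin(z)^(9/7)


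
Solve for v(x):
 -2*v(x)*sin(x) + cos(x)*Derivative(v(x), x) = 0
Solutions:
 v(x) = C1/cos(x)^2


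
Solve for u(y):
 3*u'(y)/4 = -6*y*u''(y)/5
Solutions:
 u(y) = C1 + C2*y^(3/8)


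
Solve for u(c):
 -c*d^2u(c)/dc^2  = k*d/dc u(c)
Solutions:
 u(c) = C1 + c^(1 - re(k))*(C2*sin(log(c)*Abs(im(k))) + C3*cos(log(c)*im(k)))


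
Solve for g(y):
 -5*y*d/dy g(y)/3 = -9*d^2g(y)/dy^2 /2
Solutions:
 g(y) = C1 + C2*erfi(sqrt(15)*y/9)


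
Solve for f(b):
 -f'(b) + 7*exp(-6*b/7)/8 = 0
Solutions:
 f(b) = C1 - 49*exp(-6*b/7)/48


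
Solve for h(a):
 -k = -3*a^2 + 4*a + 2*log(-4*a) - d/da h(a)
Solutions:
 h(a) = C1 - a^3 + 2*a^2 + a*(k - 2 + 4*log(2)) + 2*a*log(-a)


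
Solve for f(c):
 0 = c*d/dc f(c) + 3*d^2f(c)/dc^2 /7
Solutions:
 f(c) = C1 + C2*erf(sqrt(42)*c/6)


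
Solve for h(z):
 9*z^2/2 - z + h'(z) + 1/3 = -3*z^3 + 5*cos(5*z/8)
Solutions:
 h(z) = C1 - 3*z^4/4 - 3*z^3/2 + z^2/2 - z/3 + 8*sin(5*z/8)


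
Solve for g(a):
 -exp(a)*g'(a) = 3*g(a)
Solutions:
 g(a) = C1*exp(3*exp(-a))


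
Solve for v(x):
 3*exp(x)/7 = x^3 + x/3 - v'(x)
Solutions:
 v(x) = C1 + x^4/4 + x^2/6 - 3*exp(x)/7


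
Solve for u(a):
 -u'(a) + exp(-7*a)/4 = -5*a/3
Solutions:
 u(a) = C1 + 5*a^2/6 - exp(-7*a)/28


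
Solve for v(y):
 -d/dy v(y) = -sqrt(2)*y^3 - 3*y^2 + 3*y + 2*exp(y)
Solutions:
 v(y) = C1 + sqrt(2)*y^4/4 + y^3 - 3*y^2/2 - 2*exp(y)


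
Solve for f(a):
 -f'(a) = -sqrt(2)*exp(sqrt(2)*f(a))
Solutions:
 f(a) = sqrt(2)*(2*log(-1/(C1 + sqrt(2)*a)) - log(2))/4


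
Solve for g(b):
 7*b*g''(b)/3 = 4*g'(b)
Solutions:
 g(b) = C1 + C2*b^(19/7)


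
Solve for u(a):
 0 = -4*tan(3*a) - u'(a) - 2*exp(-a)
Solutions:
 u(a) = C1 - 2*log(tan(3*a)^2 + 1)/3 + 2*exp(-a)


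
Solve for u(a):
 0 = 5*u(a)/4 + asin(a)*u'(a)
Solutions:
 u(a) = C1*exp(-5*Integral(1/asin(a), a)/4)


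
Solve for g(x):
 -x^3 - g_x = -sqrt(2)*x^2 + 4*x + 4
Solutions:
 g(x) = C1 - x^4/4 + sqrt(2)*x^3/3 - 2*x^2 - 4*x


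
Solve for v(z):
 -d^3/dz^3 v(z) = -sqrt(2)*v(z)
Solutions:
 v(z) = C3*exp(2^(1/6)*z) + (C1*sin(2^(1/6)*sqrt(3)*z/2) + C2*cos(2^(1/6)*sqrt(3)*z/2))*exp(-2^(1/6)*z/2)


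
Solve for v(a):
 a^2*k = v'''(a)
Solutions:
 v(a) = C1 + C2*a + C3*a^2 + a^5*k/60


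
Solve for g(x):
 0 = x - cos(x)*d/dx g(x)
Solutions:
 g(x) = C1 + Integral(x/cos(x), x)


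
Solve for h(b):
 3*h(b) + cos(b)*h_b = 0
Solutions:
 h(b) = C1*(sin(b) - 1)^(3/2)/(sin(b) + 1)^(3/2)


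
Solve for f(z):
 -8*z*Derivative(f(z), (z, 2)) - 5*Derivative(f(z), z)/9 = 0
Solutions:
 f(z) = C1 + C2*z^(67/72)


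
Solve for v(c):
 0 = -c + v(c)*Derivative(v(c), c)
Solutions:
 v(c) = -sqrt(C1 + c^2)
 v(c) = sqrt(C1 + c^2)


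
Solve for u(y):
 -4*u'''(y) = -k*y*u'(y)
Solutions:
 u(y) = C1 + Integral(C2*airyai(2^(1/3)*k^(1/3)*y/2) + C3*airybi(2^(1/3)*k^(1/3)*y/2), y)


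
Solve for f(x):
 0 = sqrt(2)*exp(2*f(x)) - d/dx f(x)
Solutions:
 f(x) = log(-sqrt(-1/(C1 + sqrt(2)*x))) - log(2)/2
 f(x) = log(-1/(C1 + sqrt(2)*x))/2 - log(2)/2


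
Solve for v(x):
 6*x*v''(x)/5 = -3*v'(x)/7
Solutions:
 v(x) = C1 + C2*x^(9/14)


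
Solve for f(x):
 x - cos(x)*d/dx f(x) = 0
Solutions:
 f(x) = C1 + Integral(x/cos(x), x)


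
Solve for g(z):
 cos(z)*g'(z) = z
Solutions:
 g(z) = C1 + Integral(z/cos(z), z)


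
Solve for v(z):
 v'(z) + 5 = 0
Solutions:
 v(z) = C1 - 5*z


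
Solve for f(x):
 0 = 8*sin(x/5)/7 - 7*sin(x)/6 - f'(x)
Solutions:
 f(x) = C1 - 40*cos(x/5)/7 + 7*cos(x)/6


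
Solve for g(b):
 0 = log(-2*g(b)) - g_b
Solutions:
 -Integral(1/(log(-_y) + log(2)), (_y, g(b))) = C1 - b


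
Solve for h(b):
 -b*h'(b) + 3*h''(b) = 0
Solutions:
 h(b) = C1 + C2*erfi(sqrt(6)*b/6)


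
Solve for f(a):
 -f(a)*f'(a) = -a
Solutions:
 f(a) = -sqrt(C1 + a^2)
 f(a) = sqrt(C1 + a^2)


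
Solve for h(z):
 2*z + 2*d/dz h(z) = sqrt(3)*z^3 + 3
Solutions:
 h(z) = C1 + sqrt(3)*z^4/8 - z^2/2 + 3*z/2


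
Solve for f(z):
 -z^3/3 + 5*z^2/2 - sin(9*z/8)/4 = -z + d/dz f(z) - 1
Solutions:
 f(z) = C1 - z^4/12 + 5*z^3/6 + z^2/2 + z + 2*cos(9*z/8)/9


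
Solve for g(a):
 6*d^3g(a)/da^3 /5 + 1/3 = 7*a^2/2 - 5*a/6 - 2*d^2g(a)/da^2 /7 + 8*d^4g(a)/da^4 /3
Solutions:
 g(a) = C1 + C2*a + C3*exp(a*(63 - sqrt(12369))/280) + C4*exp(a*(63 + sqrt(12369))/280) + 49*a^4/48 - 6349*a^3/360 + 67193*a^2/200


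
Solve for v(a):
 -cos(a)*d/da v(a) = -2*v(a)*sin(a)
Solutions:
 v(a) = C1/cos(a)^2


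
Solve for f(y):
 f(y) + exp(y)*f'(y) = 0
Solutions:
 f(y) = C1*exp(exp(-y))


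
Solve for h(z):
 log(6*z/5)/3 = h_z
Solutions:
 h(z) = C1 + z*log(z)/3 - z*log(5)/3 - z/3 + z*log(6)/3


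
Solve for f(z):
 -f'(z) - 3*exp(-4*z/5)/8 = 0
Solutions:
 f(z) = C1 + 15*exp(-4*z/5)/32


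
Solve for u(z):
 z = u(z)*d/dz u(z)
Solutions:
 u(z) = -sqrt(C1 + z^2)
 u(z) = sqrt(C1 + z^2)


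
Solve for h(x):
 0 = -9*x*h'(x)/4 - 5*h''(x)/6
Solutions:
 h(x) = C1 + C2*erf(3*sqrt(15)*x/10)


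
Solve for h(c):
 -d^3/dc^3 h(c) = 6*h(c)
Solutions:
 h(c) = C3*exp(-6^(1/3)*c) + (C1*sin(2^(1/3)*3^(5/6)*c/2) + C2*cos(2^(1/3)*3^(5/6)*c/2))*exp(6^(1/3)*c/2)


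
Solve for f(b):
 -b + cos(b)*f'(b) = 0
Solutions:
 f(b) = C1 + Integral(b/cos(b), b)


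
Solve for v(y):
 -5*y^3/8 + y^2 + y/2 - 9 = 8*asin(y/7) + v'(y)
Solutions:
 v(y) = C1 - 5*y^4/32 + y^3/3 + y^2/4 - 8*y*asin(y/7) - 9*y - 8*sqrt(49 - y^2)


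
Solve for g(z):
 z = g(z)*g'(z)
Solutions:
 g(z) = -sqrt(C1 + z^2)
 g(z) = sqrt(C1 + z^2)


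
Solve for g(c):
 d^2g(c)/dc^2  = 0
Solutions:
 g(c) = C1 + C2*c


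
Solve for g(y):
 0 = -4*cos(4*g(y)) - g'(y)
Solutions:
 g(y) = -asin((C1 + exp(32*y))/(C1 - exp(32*y)))/4 + pi/4
 g(y) = asin((C1 + exp(32*y))/(C1 - exp(32*y)))/4


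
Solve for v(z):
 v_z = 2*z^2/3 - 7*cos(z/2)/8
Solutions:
 v(z) = C1 + 2*z^3/9 - 7*sin(z/2)/4


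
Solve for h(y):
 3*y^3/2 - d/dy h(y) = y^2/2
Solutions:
 h(y) = C1 + 3*y^4/8 - y^3/6


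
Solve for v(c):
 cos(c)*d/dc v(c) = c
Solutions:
 v(c) = C1 + Integral(c/cos(c), c)


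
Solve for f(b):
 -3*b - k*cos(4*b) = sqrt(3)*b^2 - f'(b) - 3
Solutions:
 f(b) = C1 + sqrt(3)*b^3/3 + 3*b^2/2 - 3*b + k*sin(4*b)/4


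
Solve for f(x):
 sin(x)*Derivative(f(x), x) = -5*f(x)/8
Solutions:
 f(x) = C1*(cos(x) + 1)^(5/16)/(cos(x) - 1)^(5/16)


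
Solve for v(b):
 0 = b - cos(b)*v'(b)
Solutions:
 v(b) = C1 + Integral(b/cos(b), b)


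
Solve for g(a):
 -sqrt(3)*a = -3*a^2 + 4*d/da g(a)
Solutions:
 g(a) = C1 + a^3/4 - sqrt(3)*a^2/8


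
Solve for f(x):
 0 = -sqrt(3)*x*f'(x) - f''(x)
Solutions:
 f(x) = C1 + C2*erf(sqrt(2)*3^(1/4)*x/2)


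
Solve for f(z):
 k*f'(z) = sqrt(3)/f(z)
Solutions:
 f(z) = -sqrt(C1 + 2*sqrt(3)*z/k)
 f(z) = sqrt(C1 + 2*sqrt(3)*z/k)


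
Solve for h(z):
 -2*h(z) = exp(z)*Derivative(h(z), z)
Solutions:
 h(z) = C1*exp(2*exp(-z))


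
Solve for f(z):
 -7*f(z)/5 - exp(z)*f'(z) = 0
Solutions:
 f(z) = C1*exp(7*exp(-z)/5)


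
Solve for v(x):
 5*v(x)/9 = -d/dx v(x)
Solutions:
 v(x) = C1*exp(-5*x/9)


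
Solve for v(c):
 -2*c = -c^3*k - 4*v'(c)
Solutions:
 v(c) = C1 - c^4*k/16 + c^2/4


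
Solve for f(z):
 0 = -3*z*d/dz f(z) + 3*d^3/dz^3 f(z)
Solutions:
 f(z) = C1 + Integral(C2*airyai(z) + C3*airybi(z), z)


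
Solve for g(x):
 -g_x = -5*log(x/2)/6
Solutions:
 g(x) = C1 + 5*x*log(x)/6 - 5*x/6 - 5*x*log(2)/6
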